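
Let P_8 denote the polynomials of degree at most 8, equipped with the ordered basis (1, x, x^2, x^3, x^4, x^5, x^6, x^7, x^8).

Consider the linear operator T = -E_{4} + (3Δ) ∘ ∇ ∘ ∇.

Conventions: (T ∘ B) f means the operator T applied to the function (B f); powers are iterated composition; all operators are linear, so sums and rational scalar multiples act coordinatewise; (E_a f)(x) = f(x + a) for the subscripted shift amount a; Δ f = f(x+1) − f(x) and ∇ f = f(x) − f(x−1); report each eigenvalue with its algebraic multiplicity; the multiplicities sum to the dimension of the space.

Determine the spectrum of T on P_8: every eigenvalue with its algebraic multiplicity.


image of 1: -1
image of x: -x - 4
image of x^2: -x^2 - 8x - 16
image of x^3: -x^3 - 12x^2 - 48x - 46
image of x^4: -x^4 - 16x^3 - 96x^2 - 184x - 292
image of x^5: -x^5 - 20x^4 - 160x^3 - 460x^2 - 1460x - 934
image of x^6: -x^6 - 24x^5 - 240x^4 - 920x^3 - 4380x^2 - 5604x - 4276
image of x^7: -x^7 - 28x^6 - 336x^5 - 1610x^4 - 10220x^3 - 19614x^2 - 29932x - 16006
image of x^8: -x^8 - 32x^7 - 448x^6 - 2576x^5 - 20440x^4 - 52304x^3 - 119728x^2 - 128048x - 66292
the matrix is upper triangular; its diagonal is (-1, -1, -1, -1, -1, -1, -1, -1, -1)
for a triangular matrix the eigenvalues are the diagonal entries, with algebraic multiplicity their repetition count

λ = -1 (multiplicity 9)


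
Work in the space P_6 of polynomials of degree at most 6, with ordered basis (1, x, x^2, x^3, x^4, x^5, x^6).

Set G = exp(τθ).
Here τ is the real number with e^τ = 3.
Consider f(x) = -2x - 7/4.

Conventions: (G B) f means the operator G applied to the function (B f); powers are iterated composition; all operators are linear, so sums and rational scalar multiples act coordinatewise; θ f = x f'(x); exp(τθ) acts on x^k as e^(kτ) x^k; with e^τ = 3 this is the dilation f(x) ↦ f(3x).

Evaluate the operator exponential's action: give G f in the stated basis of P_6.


the result is g(x) = -6x - 7/4

exp(τθ) x^k = e^(kτ) x^k; with e^τ = 3 this sends x^k to 3^k x^k
x ↦ 3 x
applying this coordinatewise to f: exp(τθ) f = -6x - 7/4


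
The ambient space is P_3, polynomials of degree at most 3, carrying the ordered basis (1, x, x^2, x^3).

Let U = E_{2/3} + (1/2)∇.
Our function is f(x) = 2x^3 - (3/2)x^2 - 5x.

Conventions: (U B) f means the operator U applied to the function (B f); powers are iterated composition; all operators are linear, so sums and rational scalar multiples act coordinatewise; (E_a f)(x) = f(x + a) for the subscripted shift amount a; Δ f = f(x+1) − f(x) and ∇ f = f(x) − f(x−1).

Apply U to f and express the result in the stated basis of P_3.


the result is g(x) = 2x^3 + (11/2)x^2 - (53/6)x - 449/108

E_{2/3} f = 2x^3 + (5/2)x^2 - (13/3)x - 92/27
∇ f = 6x^2 - 9x - 3/2
((1/2)∇) f = 3x^2 - (9/2)x - 3/4
(E_{2/3} + (1/2)∇) f = 2x^3 + (11/2)x^2 - (53/6)x - 449/108


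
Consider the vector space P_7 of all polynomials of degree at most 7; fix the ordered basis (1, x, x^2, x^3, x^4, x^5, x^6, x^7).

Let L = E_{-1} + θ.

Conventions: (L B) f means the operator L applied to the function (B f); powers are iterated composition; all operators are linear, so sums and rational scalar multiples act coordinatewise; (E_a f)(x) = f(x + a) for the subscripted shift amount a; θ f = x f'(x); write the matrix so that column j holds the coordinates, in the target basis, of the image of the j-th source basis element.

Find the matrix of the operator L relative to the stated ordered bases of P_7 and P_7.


image of 1: 1
image of x: 2x - 1
image of x^2: 3x^2 - 2x + 1
image of x^3: 4x^3 - 3x^2 + 3x - 1
image of x^4: 5x^4 - 4x^3 + 6x^2 - 4x + 1
image of x^5: 6x^5 - 5x^4 + 10x^3 - 10x^2 + 5x - 1
image of x^6: 7x^6 - 6x^5 + 15x^4 - 20x^3 + 15x^2 - 6x + 1
image of x^7: 8x^7 - 7x^6 + 21x^5 - 35x^4 + 35x^3 - 21x^2 + 7x - 1
each image's coordinates form column j of the matrix

the matrix is [[1, -1, 1, -1, 1, -1, 1, -1]; [0, 2, -2, 3, -4, 5, -6, 7]; [0, 0, 3, -3, 6, -10, 15, -21]; [0, 0, 0, 4, -4, 10, -20, 35]; [0, 0, 0, 0, 5, -5, 15, -35]; [0, 0, 0, 0, 0, 6, -6, 21]; [0, 0, 0, 0, 0, 0, 7, -7]; [0, 0, 0, 0, 0, 0, 0, 8]] (rows listed top to bottom)


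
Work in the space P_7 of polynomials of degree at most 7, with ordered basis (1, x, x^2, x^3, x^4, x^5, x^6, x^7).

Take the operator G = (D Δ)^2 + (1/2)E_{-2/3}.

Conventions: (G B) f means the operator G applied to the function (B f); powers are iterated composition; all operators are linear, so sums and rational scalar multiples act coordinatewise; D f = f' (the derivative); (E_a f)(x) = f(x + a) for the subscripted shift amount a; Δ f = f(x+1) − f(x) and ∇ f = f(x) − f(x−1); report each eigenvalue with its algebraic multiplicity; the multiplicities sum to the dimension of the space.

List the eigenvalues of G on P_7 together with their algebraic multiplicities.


image of 1: 1/2
image of x: (1/2)x - 1/3
image of x^2: (1/2)x^2 - (2/3)x + 2/9
image of x^3: (1/2)x^3 - x^2 + (2/3)x - 4/27
image of x^4: (1/2)x^4 - (4/3)x^3 + (4/3)x^2 - (16/27)x + 1952/81
image of x^5: (1/2)x^5 - (5/3)x^4 + (20/9)x^3 - (40/27)x^2 + (9760/81)x + 29144/243
image of x^6: (1/2)x^6 - 2x^5 + (10/3)x^4 - (80/27)x^3 + (9760/27)x^2 + (58288/81)x + 306212/729
image of x^7: (1/2)x^7 - (7/3)x^6 + (14/3)x^5 - (140/27)x^4 + (68320/81)x^3 + (204008/81)x^2 + (2143484/729)x + 2755556/2187
the matrix is upper triangular; its diagonal is (1/2, 1/2, 1/2, 1/2, 1/2, 1/2, 1/2, 1/2)
for a triangular matrix the eigenvalues are the diagonal entries, with algebraic multiplicity their repetition count

λ = 1/2 (multiplicity 8)


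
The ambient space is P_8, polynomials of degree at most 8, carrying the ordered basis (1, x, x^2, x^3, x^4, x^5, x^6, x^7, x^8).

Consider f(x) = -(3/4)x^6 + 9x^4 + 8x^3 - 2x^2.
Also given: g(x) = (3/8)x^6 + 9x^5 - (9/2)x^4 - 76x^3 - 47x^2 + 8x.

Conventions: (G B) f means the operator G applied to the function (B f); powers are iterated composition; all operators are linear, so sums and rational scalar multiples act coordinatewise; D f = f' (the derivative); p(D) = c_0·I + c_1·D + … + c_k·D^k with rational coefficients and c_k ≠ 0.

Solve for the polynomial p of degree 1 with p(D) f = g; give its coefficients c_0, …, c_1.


D^0 f = -(3/4)x^6 + 9x^4 + 8x^3 - 2x^2
D^1 f = -(9/2)x^5 + 36x^3 + 24x^2 - 4x
matching coefficients of g against c_0 f + c_1 Df + … from the top degree down determines the c_i
solution: c_0 = -1/2, c_1 = -2

p(D) = -(1/2)·I − 2·D, i.e. c_0 = -1/2, c_1 = -2


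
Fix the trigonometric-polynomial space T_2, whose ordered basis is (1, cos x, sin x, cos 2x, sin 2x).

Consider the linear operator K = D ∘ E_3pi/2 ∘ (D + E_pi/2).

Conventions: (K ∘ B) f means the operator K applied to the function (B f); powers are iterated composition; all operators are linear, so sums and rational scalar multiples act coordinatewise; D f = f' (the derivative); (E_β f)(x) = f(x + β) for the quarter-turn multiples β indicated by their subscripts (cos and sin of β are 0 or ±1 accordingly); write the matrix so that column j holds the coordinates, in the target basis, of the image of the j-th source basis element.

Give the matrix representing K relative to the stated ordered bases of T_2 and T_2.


the matrix is [[0, 0, 0, 0, 0]; [0, 0, 2, 0, 0]; [0, -2, 0, 0, 0]; [0, 0, 0, 4, 2]; [0, 0, 0, -2, 4]] (rows listed top to bottom)

image of 1: 0
image of cos x: -2sin x
image of sin x: 2cos x
image of cos 2x: 4cos 2x - 2sin 2x
image of sin 2x: 2cos 2x + 4sin 2x
each image's coordinates form column j of the matrix


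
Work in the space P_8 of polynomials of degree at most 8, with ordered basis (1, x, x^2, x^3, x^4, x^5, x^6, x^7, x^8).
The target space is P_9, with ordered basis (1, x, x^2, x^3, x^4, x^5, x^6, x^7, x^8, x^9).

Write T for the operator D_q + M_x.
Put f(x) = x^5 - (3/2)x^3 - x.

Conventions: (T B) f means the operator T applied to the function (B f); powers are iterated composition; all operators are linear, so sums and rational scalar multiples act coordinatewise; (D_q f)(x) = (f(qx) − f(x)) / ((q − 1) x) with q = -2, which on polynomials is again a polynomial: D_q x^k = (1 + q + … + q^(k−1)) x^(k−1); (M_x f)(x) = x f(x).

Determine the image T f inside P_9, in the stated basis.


the image equals g(x) = x^6 + (19/2)x^4 - (11/2)x^2 - 1

D_q f = 11x^4 - (9/2)x^2 - 1
M_x f = x^6 - (3/2)x^4 - x^2
(D_q + M_x) f = x^6 + (19/2)x^4 - (11/2)x^2 - 1


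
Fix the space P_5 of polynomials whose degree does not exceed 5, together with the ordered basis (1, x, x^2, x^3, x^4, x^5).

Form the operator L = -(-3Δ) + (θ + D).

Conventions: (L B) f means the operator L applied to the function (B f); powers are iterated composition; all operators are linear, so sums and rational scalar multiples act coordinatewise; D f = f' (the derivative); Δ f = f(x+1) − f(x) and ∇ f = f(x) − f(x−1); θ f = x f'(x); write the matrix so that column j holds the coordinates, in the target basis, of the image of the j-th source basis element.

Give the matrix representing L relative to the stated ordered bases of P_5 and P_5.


the matrix is [[0, 4, 3, 3, 3, 3]; [0, 1, 8, 9, 12, 15]; [0, 0, 2, 12, 18, 30]; [0, 0, 0, 3, 16, 30]; [0, 0, 0, 0, 4, 20]; [0, 0, 0, 0, 0, 5]] (rows listed top to bottom)

image of 1: 0
image of x: x + 4
image of x^2: 2x^2 + 8x + 3
image of x^3: 3x^3 + 12x^2 + 9x + 3
image of x^4: 4x^4 + 16x^3 + 18x^2 + 12x + 3
image of x^5: 5x^5 + 20x^4 + 30x^3 + 30x^2 + 15x + 3
each image's coordinates form column j of the matrix


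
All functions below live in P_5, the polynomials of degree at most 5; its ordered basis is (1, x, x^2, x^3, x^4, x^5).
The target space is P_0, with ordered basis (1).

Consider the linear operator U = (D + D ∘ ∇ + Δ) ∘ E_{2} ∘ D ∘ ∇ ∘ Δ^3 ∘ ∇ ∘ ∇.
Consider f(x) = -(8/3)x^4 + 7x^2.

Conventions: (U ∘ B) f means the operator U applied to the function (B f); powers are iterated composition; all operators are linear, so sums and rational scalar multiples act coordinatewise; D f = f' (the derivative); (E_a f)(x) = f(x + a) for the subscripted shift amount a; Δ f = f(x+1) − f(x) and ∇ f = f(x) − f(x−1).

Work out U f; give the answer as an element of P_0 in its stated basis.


∇ f = -(32/3)x^3 + 16x^2 + (10/3)x - 13/3
∇ ∇ f = -32x^2 + 64x - 70/3
Δ (∇ ∘ ∇) f = -64x + 32
Δ Δ (∇ ∘ ∇) f = -64
Δ Δ Δ (∇ ∘ ∇) f = 0
∇ Δ^3 (∇ ∘ ∇) f = 0
D ∇ Δ^3 (∇ ∘ ∇) f = 0
E_{2} D ∇ Δ^3 (∇ ∘ ∇) f = 0
D (E_{2} ∘ D ∘ ∇ ∘ Δ^3 ∘ ∇ ∘ ∇) f = 0
∇ (E_{2} ∘ D ∘ ∇ ∘ Δ^3 ∘ ∇ ∘ ∇) f = 0
D ∇ (E_{2} ∘ D ∘ ∇ ∘ Δ^3 ∘ ∇ ∘ ∇) f = 0
Δ (E_{2} ∘ D ∘ ∇ ∘ Δ^3 ∘ ∇ ∘ ∇) f = 0
(D + D ∘ ∇ + Δ) (E_{2} ∘ D ∘ ∇ ∘ Δ^3 ∘ ∇ ∘ ∇) f = 0

the result is g(x) = 0


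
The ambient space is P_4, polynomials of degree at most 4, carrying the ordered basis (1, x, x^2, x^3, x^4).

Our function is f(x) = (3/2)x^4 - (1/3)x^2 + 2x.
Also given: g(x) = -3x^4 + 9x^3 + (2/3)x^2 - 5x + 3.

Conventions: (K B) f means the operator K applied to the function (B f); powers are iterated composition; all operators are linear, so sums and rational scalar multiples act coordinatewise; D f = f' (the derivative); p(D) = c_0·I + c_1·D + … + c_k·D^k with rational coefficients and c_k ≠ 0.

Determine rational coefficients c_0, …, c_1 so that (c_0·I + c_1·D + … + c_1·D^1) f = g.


D^0 f = (3/2)x^4 - (1/3)x^2 + 2x
D^1 f = 6x^3 - (2/3)x + 2
matching coefficients of g against c_0 f + c_1 Df + … from the top degree down determines the c_i
solution: c_0 = -2, c_1 = 3/2

p(D) = -2·I + (3/2)·D, i.e. c_0 = -2, c_1 = 3/2


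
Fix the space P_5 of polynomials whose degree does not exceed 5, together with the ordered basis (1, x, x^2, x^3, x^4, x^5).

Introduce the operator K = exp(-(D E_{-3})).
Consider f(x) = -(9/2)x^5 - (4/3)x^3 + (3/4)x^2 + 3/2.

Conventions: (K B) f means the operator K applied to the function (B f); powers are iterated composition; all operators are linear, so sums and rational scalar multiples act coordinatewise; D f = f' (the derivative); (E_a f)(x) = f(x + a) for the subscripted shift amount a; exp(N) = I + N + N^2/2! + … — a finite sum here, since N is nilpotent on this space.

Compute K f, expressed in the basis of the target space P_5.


the image equals g(x) = -(9/2)x^5 + (45/2)x^4 - (949/3)x^3 + (8299/4)x^2 - 8152x + 186361/12

order-1 term: (45/2)x^4 - 270x^3 + 1219x^2 - (4911/2)x + 1863
order-2 term: -45x^3 + 810x^2 - 4864x + 38979/4
order-3 term: 45x^2 - 810x + 10939/3
order-4 term: -(45/2)x + 270
order-5 term: 9/2
the series for exp(-(D E_{-3})) f terminates at order 5
exp(-(D E_{-3})) f = -(9/2)x^5 + (45/2)x^4 - (949/3)x^3 + (8299/4)x^2 - 8152x + 186361/12


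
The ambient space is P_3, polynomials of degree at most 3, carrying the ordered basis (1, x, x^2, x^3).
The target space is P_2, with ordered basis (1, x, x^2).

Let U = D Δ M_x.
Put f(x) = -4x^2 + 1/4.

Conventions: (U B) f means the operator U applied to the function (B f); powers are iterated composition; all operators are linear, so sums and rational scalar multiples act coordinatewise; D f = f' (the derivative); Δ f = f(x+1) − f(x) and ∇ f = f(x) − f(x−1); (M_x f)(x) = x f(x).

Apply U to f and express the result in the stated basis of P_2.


g(x) = -24x - 12

M_x f = -4x^3 + (1/4)x
Δ M_x f = -12x^2 - 12x - 15/4
D Δ M_x f = -24x - 12


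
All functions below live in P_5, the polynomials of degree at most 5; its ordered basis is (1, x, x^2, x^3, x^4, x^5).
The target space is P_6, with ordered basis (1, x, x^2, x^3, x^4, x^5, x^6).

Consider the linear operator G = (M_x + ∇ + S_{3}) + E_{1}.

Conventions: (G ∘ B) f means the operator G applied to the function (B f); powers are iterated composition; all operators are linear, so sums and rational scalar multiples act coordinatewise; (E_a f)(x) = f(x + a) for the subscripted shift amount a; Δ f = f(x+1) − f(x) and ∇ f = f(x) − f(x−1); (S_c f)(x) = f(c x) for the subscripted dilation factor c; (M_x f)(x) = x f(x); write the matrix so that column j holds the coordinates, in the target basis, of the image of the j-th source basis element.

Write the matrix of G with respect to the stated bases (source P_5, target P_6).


the matrix is [[2, 2, 0, 2, 0, 2]; [1, 4, 4, 0, 8, 0]; [0, 1, 10, 6, 0, 20]; [0, 0, 1, 28, 8, 0]; [0, 0, 0, 1, 82, 10]; [0, 0, 0, 0, 1, 244]; [0, 0, 0, 0, 0, 1]] (rows listed top to bottom)

image of 1: x + 2
image of x: x^2 + 4x + 2
image of x^2: x^3 + 10x^2 + 4x
image of x^3: x^4 + 28x^3 + 6x^2 + 2
image of x^4: x^5 + 82x^4 + 8x^3 + 8x
image of x^5: x^6 + 244x^5 + 10x^4 + 20x^2 + 2
each image's coordinates form column j of the matrix


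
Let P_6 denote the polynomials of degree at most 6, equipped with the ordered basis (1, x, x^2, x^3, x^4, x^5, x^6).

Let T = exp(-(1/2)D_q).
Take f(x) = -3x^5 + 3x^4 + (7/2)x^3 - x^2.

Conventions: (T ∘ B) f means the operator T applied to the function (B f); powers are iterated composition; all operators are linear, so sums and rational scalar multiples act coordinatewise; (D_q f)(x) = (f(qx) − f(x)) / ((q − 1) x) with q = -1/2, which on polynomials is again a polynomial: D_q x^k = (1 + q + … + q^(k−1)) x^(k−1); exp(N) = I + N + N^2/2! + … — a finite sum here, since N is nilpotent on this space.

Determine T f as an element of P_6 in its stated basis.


order-1 term: (33/32)x^4 - (15/16)x^3 - (21/16)x^2 + (1/4)x
order-2 term: -(165/1024)x^3 + (45/256)x^2 + (21/128)x - 1/16
order-3 term: (165/8192)x^2 - (15/1024)x - 7/256
order-4 term: -(165/131072)x + 15/8192
order-5 term: 33/262144
the series for exp(-(1/2)D_q) f terminates at order 5
exp(-(1/2)D_q) f = -3x^5 + (129/32)x^4 + (2459/1024)x^3 - (17339/8192)x^2 + (52187/131072)x - 23039/262144

the image equals g(x) = -3x^5 + (129/32)x^4 + (2459/1024)x^3 - (17339/8192)x^2 + (52187/131072)x - 23039/262144


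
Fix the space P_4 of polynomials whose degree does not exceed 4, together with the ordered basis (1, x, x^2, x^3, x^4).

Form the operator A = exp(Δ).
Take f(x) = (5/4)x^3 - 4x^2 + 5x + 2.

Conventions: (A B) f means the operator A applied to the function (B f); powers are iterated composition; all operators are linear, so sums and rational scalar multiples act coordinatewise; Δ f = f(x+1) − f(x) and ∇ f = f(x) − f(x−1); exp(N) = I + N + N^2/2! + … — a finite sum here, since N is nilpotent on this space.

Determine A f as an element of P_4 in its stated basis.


order-1 term: (15/4)x^2 - (17/4)x + 9/4
order-2 term: (15/4)x - 1/4
order-3 term: 5/4
the series for exp(Δ) f terminates at order 3
exp(Δ) f = (5/4)x^3 - (1/4)x^2 + (9/2)x + 21/4

the result is g(x) = (5/4)x^3 - (1/4)x^2 + (9/2)x + 21/4


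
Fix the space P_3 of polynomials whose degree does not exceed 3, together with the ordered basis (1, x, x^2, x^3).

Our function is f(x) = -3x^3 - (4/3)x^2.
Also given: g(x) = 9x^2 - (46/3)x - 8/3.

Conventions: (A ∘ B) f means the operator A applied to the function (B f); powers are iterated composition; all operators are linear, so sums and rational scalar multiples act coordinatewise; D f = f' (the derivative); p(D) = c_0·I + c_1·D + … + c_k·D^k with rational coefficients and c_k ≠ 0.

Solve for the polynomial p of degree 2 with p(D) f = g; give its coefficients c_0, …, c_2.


p(D) = -D + D^2, i.e. c_0 = 0, c_1 = -1, c_2 = 1

D^0 f = -3x^3 - (4/3)x^2
D^1 f = -9x^2 - (8/3)x
D^2 f = -18x - 8/3
matching coefficients of g against c_0 f + c_1 Df + … from the top degree down determines the c_i
solution: c_0 = 0, c_1 = -1, c_2 = 1


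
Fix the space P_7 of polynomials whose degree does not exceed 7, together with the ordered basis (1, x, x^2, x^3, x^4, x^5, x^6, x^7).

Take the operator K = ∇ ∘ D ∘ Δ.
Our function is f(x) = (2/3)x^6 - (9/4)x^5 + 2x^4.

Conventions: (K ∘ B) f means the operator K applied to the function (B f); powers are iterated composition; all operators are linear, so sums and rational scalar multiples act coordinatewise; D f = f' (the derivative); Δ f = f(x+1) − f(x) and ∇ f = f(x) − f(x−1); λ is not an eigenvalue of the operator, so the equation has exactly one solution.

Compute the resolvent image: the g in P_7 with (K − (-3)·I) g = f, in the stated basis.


write g with unknown coordinates in the stated basis and equate coefficients in (K − (-3)·I) g = f
solving from the highest basis element down gives g = (2/9)x^6 - (3/4)x^5 + (2/3)x^4 - (80/9)x^3 + 15x^2 - (88/9)x + 365/18
check: K g = (80/3)x^3 - 45x^2 + (88/3)x - 365/6
so K g − (-3)·g = (2/3)x^6 - (9/4)x^5 + 2x^4 = f ✓

the image equals g(x) = (2/9)x^6 - (3/4)x^5 + (2/3)x^4 - (80/9)x^3 + 15x^2 - (88/9)x + 365/18


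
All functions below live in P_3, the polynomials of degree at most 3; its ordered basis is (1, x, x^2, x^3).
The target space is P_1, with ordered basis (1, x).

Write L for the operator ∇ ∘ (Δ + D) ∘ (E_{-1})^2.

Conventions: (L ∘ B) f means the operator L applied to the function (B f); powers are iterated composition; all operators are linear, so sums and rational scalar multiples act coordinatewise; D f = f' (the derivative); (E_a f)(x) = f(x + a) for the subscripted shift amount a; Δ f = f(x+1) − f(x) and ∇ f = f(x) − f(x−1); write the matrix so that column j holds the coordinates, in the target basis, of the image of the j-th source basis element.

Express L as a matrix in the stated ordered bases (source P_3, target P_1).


the matrix is [[0, 0, 4, -27]; [0, 0, 0, 12]] (rows listed top to bottom)

image of 1: 0
image of x: 0
image of x^2: 4
image of x^3: 12x - 27
each image's coordinates form column j of the matrix


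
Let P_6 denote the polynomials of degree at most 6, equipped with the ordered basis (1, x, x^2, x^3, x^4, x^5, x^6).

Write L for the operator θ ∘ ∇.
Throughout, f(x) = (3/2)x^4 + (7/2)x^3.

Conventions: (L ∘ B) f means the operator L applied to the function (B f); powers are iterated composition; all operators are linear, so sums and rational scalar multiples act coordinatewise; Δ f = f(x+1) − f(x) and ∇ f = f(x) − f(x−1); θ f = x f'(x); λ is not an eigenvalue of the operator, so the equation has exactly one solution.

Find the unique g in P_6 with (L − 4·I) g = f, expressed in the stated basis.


write g with unknown coordinates in the stated basis and equate coefficients in (L − 4·I) g = f
solving from the highest basis element down gives g = -(3/8)x^4 - 2x^3 - (15/8)x^2 + (3/16)x
check: L g = -(9/2)x^3 - (15/2)x^2 + (3/4)x
so L g − 4·g = (3/2)x^4 + (7/2)x^3 = f ✓

the result is g(x) = -(3/8)x^4 - 2x^3 - (15/8)x^2 + (3/16)x


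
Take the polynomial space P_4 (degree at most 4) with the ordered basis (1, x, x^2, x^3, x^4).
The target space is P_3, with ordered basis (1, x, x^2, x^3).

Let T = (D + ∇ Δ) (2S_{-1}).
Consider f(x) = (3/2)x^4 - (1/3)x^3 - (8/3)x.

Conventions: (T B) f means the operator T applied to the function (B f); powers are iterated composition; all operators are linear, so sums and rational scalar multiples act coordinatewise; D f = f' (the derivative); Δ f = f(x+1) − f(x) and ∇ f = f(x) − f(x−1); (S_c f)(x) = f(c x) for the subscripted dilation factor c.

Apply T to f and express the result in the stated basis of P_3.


the result is g(x) = 12x^3 + 38x^2 + 4x + 34/3

S_{-1} f = (3/2)x^4 + (1/3)x^3 + (8/3)x
(2S_{-1}) f = 3x^4 + (2/3)x^3 + (16/3)x
D (2S_{-1}) f = 12x^3 + 2x^2 + 16/3
Δ (2S_{-1}) f = 12x^3 + 20x^2 + 14x + 9
∇ Δ (2S_{-1}) f = 36x^2 + 4x + 6
(D + ∇ Δ) (2S_{-1}) f = 12x^3 + 38x^2 + 4x + 34/3


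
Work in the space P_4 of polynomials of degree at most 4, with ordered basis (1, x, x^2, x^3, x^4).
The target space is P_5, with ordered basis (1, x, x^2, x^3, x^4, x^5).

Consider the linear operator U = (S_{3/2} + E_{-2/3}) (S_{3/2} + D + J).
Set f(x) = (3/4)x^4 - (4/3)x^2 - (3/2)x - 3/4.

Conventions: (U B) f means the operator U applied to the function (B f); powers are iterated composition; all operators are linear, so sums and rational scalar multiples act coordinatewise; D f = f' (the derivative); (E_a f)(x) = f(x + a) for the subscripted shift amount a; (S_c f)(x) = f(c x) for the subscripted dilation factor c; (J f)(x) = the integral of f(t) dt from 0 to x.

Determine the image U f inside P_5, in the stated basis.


g(x) = (165/128)x^5 + (23059/1024)x^4 + (31/18)x^3 - (1097/144)x^2 - (91/9)x - 11741/4860

S_{3/2} f = (243/64)x^4 - 3x^2 - (9/4)x - 3/4
D f = 3x^3 - (8/3)x - 3/2
J f = (3/20)x^5 - (4/9)x^3 - (3/4)x^2 - (3/4)x
(S_{3/2} + D + J) f = (3/20)x^5 + (243/64)x^4 + (23/9)x^3 - (15/4)x^2 - (17/3)x - 9/4
S_{3/2} (S_{3/2} + D + J) f = (729/640)x^5 + (19683/1024)x^4 + (69/8)x^3 - (135/16)x^2 - (17/2)x - 9/4
E_{-2/3} (S_{3/2} + D + J) f = (3/20)x^5 + (211/64)x^4 - (497/72)x^3 + (59/72)x^2 - (29/18)x - 403/2430
(S_{3/2} + E_{-2/3}) (S_{3/2} + D + J) f = (165/128)x^5 + (23059/1024)x^4 + (31/18)x^3 - (1097/144)x^2 - (91/9)x - 11741/4860


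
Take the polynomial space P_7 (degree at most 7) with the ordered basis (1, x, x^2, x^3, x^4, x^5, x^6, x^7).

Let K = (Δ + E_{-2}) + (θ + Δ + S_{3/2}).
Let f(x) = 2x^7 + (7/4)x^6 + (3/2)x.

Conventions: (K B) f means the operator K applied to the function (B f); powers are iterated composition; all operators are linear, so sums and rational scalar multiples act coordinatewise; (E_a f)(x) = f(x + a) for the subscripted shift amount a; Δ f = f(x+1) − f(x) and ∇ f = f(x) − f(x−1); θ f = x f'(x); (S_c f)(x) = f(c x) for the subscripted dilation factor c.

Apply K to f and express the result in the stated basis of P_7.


Δ f = 14x^6 + (105/2)x^5 + (385/4)x^4 + 105x^3 + (273/4)x^2 + (49/2)x + 21/4
E_{-2} f = 2x^7 - (105/4)x^6 + 147x^5 - 455x^4 + 840x^3 - 924x^2 + (1123/2)x - 147
(Δ + E_{-2}) f = 2x^7 - (49/4)x^6 + (399/2)x^5 - (1435/4)x^4 + 945x^3 - (3423/4)x^2 + 586x - 567/4
θ f = 14x^7 + (21/2)x^6 + (3/2)x
Δ f = 14x^6 + (105/2)x^5 + (385/4)x^4 + 105x^3 + (273/4)x^2 + (49/2)x + 21/4
S_{3/2} f = (2187/64)x^7 + (5103/256)x^6 + (9/4)x
(θ + Δ + S_{3/2}) f = (3083/64)x^7 + (11375/256)x^6 + (105/2)x^5 + (385/4)x^4 + 105x^3 + (273/4)x^2 + (113/4)x + 21/4
((Δ + E_{-2}) + (θ + Δ + S_{3/2})) f = (3211/64)x^7 + (8239/256)x^6 + 252x^5 - (525/2)x^4 + 1050x^3 - (1575/2)x^2 + (2457/4)x - 273/2

the image equals g(x) = (3211/64)x^7 + (8239/256)x^6 + 252x^5 - (525/2)x^4 + 1050x^3 - (1575/2)x^2 + (2457/4)x - 273/2


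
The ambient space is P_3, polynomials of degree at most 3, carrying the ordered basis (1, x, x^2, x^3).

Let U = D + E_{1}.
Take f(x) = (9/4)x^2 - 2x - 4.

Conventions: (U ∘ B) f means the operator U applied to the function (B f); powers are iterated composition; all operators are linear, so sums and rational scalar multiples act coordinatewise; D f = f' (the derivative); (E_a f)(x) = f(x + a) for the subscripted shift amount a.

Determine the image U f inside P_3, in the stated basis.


the image equals g(x) = (9/4)x^2 + 7x - 23/4

D f = (9/2)x - 2
E_{1} f = (9/4)x^2 + (5/2)x - 15/4
(D + E_{1}) f = (9/4)x^2 + 7x - 23/4


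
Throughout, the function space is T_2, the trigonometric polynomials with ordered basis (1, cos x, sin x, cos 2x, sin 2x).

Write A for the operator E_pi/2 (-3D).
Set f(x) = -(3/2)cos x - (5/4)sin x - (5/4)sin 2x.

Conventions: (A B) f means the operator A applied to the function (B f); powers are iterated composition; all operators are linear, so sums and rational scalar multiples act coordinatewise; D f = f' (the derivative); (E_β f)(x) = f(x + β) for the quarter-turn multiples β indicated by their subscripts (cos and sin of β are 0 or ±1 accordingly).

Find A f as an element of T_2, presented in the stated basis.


D f = -(5/4)cos x + (3/2)sin x - (5/2)cos 2x
(-3D) f = (15/4)cos x - (9/2)sin x + (15/2)cos 2x
E_pi/2 (-3D) f = -(9/2)cos x - (15/4)sin x - (15/2)cos 2x

the result is g(x) = -(9/2)cos x - (15/4)sin x - (15/2)cos 2x


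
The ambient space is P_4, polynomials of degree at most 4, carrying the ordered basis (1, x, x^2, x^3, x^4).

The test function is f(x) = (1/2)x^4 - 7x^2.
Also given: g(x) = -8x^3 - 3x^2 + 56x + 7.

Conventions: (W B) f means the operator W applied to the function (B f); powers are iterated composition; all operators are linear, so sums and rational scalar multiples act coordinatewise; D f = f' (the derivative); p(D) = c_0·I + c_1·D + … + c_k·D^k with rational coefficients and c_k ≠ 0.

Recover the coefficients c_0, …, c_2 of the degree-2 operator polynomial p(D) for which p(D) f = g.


D^0 f = (1/2)x^4 - 7x^2
D^1 f = 2x^3 - 14x
D^2 f = 6x^2 - 14
matching coefficients of g against c_0 f + c_1 Df + … from the top degree down determines the c_i
solution: c_0 = 0, c_1 = -4, c_2 = -1/2

p(D) = -4·D − (1/2)·D^2, i.e. c_0 = 0, c_1 = -4, c_2 = -1/2


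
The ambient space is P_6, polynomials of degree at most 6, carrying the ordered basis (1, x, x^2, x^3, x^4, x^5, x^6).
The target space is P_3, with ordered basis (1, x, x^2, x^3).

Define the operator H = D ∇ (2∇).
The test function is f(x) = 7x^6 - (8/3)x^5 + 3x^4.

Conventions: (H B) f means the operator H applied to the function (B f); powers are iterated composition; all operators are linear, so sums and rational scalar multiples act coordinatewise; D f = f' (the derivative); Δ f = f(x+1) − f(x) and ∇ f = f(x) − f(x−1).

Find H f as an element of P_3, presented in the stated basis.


the result is g(x) = 1680x^3 - 5360x^2 + 6664x - 9112/3

∇ f = 42x^5 - (355/3)x^4 + (536/3)x^3 - (449/3)x^2 + (202/3)x - 38/3
(2∇) f = 84x^5 - (710/3)x^4 + (1072/3)x^3 - (898/3)x^2 + (404/3)x - 76/3
∇ (2∇) f = 420x^4 - (5360/3)x^3 + 3332x^2 - (9112/3)x + 1112
D ∇ (2∇) f = 1680x^3 - 5360x^2 + 6664x - 9112/3


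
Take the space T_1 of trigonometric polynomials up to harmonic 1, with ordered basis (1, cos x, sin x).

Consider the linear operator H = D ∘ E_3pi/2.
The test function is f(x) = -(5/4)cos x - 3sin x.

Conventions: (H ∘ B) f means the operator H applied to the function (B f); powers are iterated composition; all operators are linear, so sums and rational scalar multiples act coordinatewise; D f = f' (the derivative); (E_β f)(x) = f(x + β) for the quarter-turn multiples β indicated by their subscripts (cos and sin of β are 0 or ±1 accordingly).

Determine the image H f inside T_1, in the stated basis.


E_3pi/2 f = 3cos x - (5/4)sin x
D E_3pi/2 f = -(5/4)cos x - 3sin x

g(x) = -(5/4)cos x - 3sin x


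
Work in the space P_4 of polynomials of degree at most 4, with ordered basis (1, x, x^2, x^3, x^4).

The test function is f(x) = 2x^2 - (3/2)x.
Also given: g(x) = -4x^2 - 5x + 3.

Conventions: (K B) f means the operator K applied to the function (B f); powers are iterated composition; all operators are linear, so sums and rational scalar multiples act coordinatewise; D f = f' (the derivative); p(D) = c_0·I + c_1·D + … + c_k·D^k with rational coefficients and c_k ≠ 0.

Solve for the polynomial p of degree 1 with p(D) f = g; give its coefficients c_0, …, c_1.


c_0 = -2, c_1 = -2

D^0 f = 2x^2 - (3/2)x
D^1 f = 4x - 3/2
matching coefficients of g against c_0 f + c_1 Df + … from the top degree down determines the c_i
solution: c_0 = -2, c_1 = -2


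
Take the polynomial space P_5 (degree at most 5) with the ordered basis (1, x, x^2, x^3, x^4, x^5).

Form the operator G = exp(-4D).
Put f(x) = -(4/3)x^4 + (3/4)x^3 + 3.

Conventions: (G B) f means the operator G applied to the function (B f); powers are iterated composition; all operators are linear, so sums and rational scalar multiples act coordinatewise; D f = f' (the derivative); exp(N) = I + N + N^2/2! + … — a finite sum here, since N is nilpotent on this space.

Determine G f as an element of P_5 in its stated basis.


order-1 term: (64/3)x^3 - 9x^2
order-2 term: -128x^2 + 36x
order-3 term: (1024/3)x - 48
order-4 term: -1024/3
the series for exp(-4D) f terminates at order 4
exp(-4D) f = -(4/3)x^4 + (265/12)x^3 - 137x^2 + (1132/3)x - 1159/3

g(x) = -(4/3)x^4 + (265/12)x^3 - 137x^2 + (1132/3)x - 1159/3


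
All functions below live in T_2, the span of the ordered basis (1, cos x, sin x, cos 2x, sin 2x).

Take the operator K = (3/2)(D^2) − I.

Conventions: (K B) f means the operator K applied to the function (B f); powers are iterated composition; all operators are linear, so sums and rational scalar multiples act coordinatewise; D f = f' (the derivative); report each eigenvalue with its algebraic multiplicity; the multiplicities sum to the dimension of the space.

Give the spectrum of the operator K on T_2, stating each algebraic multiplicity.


λ = -7 (multiplicity 2), λ = -5/2 (multiplicity 2), λ = -1 (multiplicity 1)

image of 1: -1
image of cos x: -(5/2)cos x
image of sin x: -(5/2)sin x
image of cos 2x: -7cos 2x
image of sin 2x: -7sin 2x
the matrix is diagonal; its diagonal is (-1, -5/2, -5/2, -7, -7)
for a triangular matrix the eigenvalues are the diagonal entries, with algebraic multiplicity their repetition count


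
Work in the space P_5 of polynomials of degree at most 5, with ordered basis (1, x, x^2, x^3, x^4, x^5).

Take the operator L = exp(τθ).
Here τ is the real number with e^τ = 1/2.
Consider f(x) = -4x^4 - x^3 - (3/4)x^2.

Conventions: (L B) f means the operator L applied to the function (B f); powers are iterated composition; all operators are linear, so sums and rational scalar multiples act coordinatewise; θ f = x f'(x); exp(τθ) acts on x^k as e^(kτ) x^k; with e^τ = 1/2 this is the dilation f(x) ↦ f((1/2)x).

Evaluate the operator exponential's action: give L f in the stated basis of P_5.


exp(τθ) x^k = e^(kτ) x^k; with e^τ = 1/2 this sends x^k to (1/2)^k x^k
x^2 ↦ 1/4 x^2
x^3 ↦ 1/8 x^3
x^4 ↦ 1/16 x^4
applying this coordinatewise to f: exp(τθ) f = -(1/4)x^4 - (1/8)x^3 - (3/16)x^2

the image equals g(x) = -(1/4)x^4 - (1/8)x^3 - (3/16)x^2


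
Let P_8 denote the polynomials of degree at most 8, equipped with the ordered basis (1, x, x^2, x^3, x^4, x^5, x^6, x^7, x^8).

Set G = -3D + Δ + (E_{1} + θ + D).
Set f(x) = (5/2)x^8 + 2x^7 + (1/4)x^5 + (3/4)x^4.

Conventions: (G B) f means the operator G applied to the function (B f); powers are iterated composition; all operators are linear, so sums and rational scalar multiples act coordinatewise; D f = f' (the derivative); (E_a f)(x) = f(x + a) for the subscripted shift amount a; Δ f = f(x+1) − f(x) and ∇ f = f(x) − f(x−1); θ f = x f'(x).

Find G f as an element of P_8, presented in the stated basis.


the image equals g(x) = (45/2)x^8 + 16x^7 + 140x^6 + (731/2)x^5 + (1975/4)x^4 + 425x^3 + 238x^2 + (153/2)x + 11

D f = 20x^7 + 14x^6 + (5/4)x^4 + 3x^3
(-3D) f = -60x^7 - 42x^6 - (15/4)x^4 - 9x^3
Δ f = 20x^7 + 84x^6 + 182x^5 + (985/4)x^4 + (431/2)x^3 + 119x^2 + (153/4)x + 11/2
E_{1} f = (5/2)x^8 + 22x^7 + 84x^6 + (729/4)x^5 + 247x^4 + (431/2)x^3 + 119x^2 + (153/4)x + 11/2
θ f = 20x^8 + 14x^7 + (5/4)x^5 + 3x^4
D f = 20x^7 + 14x^6 + (5/4)x^4 + 3x^3
(E_{1} + θ + D) f = (45/2)x^8 + 56x^7 + 98x^6 + (367/2)x^5 + (1005/4)x^4 + (437/2)x^3 + 119x^2 + (153/4)x + 11/2
(-3D + Δ + (E_{1} + θ + D)) f = (45/2)x^8 + 16x^7 + 140x^6 + (731/2)x^5 + (1975/4)x^4 + 425x^3 + 238x^2 + (153/2)x + 11


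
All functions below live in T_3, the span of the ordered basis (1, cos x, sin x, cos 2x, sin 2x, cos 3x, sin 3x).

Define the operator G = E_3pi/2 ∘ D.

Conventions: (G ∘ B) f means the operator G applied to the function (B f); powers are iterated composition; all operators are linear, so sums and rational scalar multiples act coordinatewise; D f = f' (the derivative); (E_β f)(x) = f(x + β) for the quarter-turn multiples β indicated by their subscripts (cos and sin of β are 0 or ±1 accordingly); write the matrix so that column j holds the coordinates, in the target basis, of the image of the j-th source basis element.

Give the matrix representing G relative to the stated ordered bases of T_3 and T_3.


the matrix is [[0, 0, 0, 0, 0, 0, 0]; [0, 1, 0, 0, 0, 0, 0]; [0, 0, 1, 0, 0, 0, 0]; [0, 0, 0, 0, -2, 0, 0]; [0, 0, 0, 2, 0, 0, 0]; [0, 0, 0, 0, 0, -3, 0]; [0, 0, 0, 0, 0, 0, -3]] (rows listed top to bottom)

image of 1: 0
image of cos x: cos x
image of sin x: sin x
image of cos 2x: 2sin 2x
image of sin 2x: -2cos 2x
image of cos 3x: -3cos 3x
image of sin 3x: -3sin 3x
each image's coordinates form column j of the matrix


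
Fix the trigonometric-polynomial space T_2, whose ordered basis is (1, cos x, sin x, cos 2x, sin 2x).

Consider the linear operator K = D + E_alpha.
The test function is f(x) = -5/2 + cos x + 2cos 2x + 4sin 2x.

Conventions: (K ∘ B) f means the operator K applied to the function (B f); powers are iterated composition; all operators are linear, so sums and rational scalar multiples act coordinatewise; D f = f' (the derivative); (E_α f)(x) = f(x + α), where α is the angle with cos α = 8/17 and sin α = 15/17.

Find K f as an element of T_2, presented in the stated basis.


g(x) = -5/2 + (8/17)cos x - (32/17)sin x + (2950/289)cos 2x - (2280/289)sin 2x

D f = -sin x + 8cos 2x - 4sin 2x
E_alpha f = -5/2 + (8/17)cos x - (15/17)sin x + (638/289)cos 2x - (1124/289)sin 2x
(D + E_alpha) f = -5/2 + (8/17)cos x - (32/17)sin x + (2950/289)cos 2x - (2280/289)sin 2x


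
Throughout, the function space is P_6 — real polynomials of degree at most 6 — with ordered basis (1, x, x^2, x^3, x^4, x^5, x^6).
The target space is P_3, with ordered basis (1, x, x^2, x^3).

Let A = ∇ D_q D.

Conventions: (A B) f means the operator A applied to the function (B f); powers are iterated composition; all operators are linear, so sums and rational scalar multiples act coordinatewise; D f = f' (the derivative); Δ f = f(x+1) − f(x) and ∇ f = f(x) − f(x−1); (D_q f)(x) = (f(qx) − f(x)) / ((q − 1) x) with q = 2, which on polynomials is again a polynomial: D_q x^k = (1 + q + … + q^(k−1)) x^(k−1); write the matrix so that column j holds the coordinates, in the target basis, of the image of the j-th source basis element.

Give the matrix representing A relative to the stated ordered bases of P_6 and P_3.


image of 1: 0
image of x: 0
image of x^2: 0
image of x^3: 9
image of x^4: 56x - 28
image of x^5: 225x^2 - 225x + 75
image of x^6: 744x^3 - 1116x^2 + 744x - 186
each image's coordinates form column j of the matrix

the matrix is [[0, 0, 0, 9, -28, 75, -186]; [0, 0, 0, 0, 56, -225, 744]; [0, 0, 0, 0, 0, 225, -1116]; [0, 0, 0, 0, 0, 0, 744]] (rows listed top to bottom)


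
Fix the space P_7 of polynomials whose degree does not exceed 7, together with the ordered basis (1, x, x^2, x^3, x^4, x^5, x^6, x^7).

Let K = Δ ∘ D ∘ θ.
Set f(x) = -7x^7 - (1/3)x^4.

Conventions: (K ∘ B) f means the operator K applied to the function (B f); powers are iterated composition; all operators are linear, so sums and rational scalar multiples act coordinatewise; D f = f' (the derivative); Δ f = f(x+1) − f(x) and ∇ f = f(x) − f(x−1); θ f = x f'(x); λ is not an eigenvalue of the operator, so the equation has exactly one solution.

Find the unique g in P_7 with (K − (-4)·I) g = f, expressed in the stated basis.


g(x) = -(7/4)x^7 + (1029/8)x^5 + (15431/48)x^4 - (22295/8)x^3 - (66877/8)x^2 + (89539/16)x + 301481/24

write g with unknown coordinates in the stated basis and equate coefficients in (K − (-4)·I) g = f
solving from the highest basis element down gives g = -(7/4)x^7 + (1029/8)x^5 + (15431/48)x^4 - (22295/8)x^3 - (66877/8)x^2 + (89539/16)x + 301481/24
check: K g = -(1029/2)x^5 - (5145/4)x^4 + (22295/2)x^3 + (66877/2)x^2 - (89539/4)x - 301481/6
so K g − (-4)·g = -7x^7 - (1/3)x^4 = f ✓


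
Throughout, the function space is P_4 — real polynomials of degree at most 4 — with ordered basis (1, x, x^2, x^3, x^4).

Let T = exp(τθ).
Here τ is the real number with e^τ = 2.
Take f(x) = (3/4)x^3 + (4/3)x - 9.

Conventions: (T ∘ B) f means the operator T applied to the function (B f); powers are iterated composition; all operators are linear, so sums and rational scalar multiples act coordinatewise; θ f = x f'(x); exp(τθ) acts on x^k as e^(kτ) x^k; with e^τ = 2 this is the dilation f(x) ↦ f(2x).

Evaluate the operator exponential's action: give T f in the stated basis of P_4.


the image equals g(x) = 6x^3 + (8/3)x - 9

exp(τθ) x^k = e^(kτ) x^k; with e^τ = 2 this sends x^k to 2^k x^k
x ↦ 2 x
x^3 ↦ 8 x^3
applying this coordinatewise to f: exp(τθ) f = 6x^3 + (8/3)x - 9


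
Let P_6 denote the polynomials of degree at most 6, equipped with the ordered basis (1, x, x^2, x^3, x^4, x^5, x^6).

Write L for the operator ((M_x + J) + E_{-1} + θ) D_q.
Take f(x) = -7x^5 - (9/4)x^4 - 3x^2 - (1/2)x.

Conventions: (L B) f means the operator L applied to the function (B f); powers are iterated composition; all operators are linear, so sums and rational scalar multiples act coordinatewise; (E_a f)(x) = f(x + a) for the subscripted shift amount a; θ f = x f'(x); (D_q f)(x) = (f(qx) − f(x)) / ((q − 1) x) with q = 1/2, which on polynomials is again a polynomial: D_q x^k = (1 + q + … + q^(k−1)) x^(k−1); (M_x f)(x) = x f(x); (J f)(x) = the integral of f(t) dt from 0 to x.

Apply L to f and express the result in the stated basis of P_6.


the result is g(x) = -(651/40)x^5 - (9355/128)x^4 + (299/8)x^3 - (2415/32)x^2 + (1011/32)x - 171/32

D_q f = -(217/16)x^4 - (135/32)x^3 - (9/2)x - 1/2
M_x D_q f = -(217/16)x^5 - (135/32)x^4 - (9/2)x^2 - (1/2)x
J D_q f = -(217/80)x^5 - (135/128)x^4 - (9/4)x^2 - (1/2)x
(M_x + J) D_q f = -(651/40)x^5 - (675/128)x^4 - (27/4)x^2 - x
E_{-1} D_q f = -(217/16)x^4 + (1601/32)x^3 - (2199/32)x^2 + (1187/32)x - 171/32
θ D_q f = -(217/4)x^4 - (405/32)x^3 - (9/2)x
((M_x + J) + E_{-1} + θ) D_q f = -(651/40)x^5 - (9355/128)x^4 + (299/8)x^3 - (2415/32)x^2 + (1011/32)x - 171/32


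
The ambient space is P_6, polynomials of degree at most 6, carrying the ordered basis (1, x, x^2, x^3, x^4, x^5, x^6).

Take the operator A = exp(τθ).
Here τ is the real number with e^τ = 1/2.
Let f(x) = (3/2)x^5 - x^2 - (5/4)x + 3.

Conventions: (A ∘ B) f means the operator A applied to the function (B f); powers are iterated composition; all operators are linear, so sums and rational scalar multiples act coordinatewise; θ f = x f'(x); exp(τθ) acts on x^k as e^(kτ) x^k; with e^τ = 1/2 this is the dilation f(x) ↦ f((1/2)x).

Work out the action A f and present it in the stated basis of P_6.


the image equals g(x) = (3/64)x^5 - (1/4)x^2 - (5/8)x + 3

exp(τθ) x^k = e^(kτ) x^k; with e^τ = 1/2 this sends x^k to (1/2)^k x^k
x ↦ 1/2 x
x^2 ↦ 1/4 x^2
x^5 ↦ 1/32 x^5
applying this coordinatewise to f: exp(τθ) f = (3/64)x^5 - (1/4)x^2 - (5/8)x + 3
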